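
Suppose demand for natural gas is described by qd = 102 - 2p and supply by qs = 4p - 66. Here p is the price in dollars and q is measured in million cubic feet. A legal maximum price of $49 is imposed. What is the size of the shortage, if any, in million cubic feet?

Equilibrium: 102 - 2p = 4p - 66, so 168 = 6p and p* = 28, q* = 46.
The ceiling of 49 is above the equilibrium price 28, so it is not binding; the market clears at p* = 28, q* = 46.
Since the control does not bind, there is no shortage.

0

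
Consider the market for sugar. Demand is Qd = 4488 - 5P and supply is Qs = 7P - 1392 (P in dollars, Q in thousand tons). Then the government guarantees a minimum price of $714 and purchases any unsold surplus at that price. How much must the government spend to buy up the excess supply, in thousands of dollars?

1919232

Without the control the market clears where 4488 - 5P = 7P - 1392, i.e. P* = 490 and Q* = 2038.
Since 714 > 490, the floor is binding.
At P = 714: Qd = 4488 - 5·714 = 918 and Qs = 7·714 - 1392 = 3606.
Surplus = Qs - Qd = 2688.
Government expenditure = surplus × support price = 2688 × 714 = 1919232.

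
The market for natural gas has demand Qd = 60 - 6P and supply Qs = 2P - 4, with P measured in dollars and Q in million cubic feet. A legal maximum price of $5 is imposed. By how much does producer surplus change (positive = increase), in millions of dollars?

-27

In a free market, 60 - 6P = 2P - 4 gives the equilibrium P* = 8, Q* = 12.
Since 5 < 8, the ceiling is binding.
At P = 5: Qd = 60 - 6·5 = 30 and Qs = 2·5 - 4 = 6.
Producer surplus without the control is ½ · (8 - 2) · 12 = 36.
With the ceiling, producers sell 6 units at 5, so PS = ½ · (5 - 2) · 6 = 9.
Change in producer surplus = 9 - 36 = -27.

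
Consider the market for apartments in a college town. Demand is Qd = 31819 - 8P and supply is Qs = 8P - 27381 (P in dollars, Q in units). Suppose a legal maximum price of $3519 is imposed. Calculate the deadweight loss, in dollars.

Equilibrium: 31819 - 8P = 8P - 27381, so 59200 = 16P and P* = 3700, Q* = 2219.
Because the ceiling (3519) lies below the market-clearing price, it is binding.
At P = 3519: Qd = 31819 - 8·3519 = 3667 and Qs = 8·3519 - 27381 = 771.
Quantity traded falls to 771. At Q = 771 the demand price is (31819 - 771)/8 = 3881 and the supply price is (27381 + 771)/8 = 3519.
Deadweight loss = ½ · (3881 - 3519) · (2219 - 771) = ½ · 362 · 1448 = 262088.

262088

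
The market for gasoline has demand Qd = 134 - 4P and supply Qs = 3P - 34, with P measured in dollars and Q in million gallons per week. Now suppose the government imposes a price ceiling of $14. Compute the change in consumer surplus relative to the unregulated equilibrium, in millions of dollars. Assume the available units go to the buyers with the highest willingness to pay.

-32.5

In a free market, 134 - 4P = 3P - 34 gives the equilibrium P* = 24, Q* = 38.
Because the ceiling (14) lies below the market-clearing price, it is binding.
At P = 14: Qd = 134 - 4·14 = 78 and Qs = 3·14 - 34 = 8.
Consumer surplus without the control is ½ · (33.5 - 24) · 38 = 180.5.
With the ceiling, 8 units are sold at 14 (assume they go to the highest-value buyers). The demand price at Q = 8 is 31.5, so CS = ½ · [(33.5 - 14) + (31.5 - 14)] · 8 = 148.
Change in consumer surplus = 148 - 180.5 = -32.5.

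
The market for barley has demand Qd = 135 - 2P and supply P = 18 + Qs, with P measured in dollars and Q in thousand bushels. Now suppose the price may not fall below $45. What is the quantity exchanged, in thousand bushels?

Rearranging supply gives Qs = P - 18. Setting quantity demanded equal to quantity supplied, 135 - 2P = P - 18, gives P* = 51 and Q* = 33.
The floor of 45 is below the equilibrium price 51, so it is not binding; the market clears at P* = 51, Q* = 33.

33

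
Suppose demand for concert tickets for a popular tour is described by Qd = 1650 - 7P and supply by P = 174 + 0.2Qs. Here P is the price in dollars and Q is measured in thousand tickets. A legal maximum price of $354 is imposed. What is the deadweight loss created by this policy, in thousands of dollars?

Rearranging supply gives Qs = 5P - 870. Without the control the market clears where 1650 - 7P = 5P - 870, i.e. P* = 210 and Q* = 180.
The ceiling of 354 is above the equilibrium price 210, so it is not binding; the market clears at P* = 210, Q* = 180.
Since the control does not bind, no trades are prevented and deadweight loss is zero.

0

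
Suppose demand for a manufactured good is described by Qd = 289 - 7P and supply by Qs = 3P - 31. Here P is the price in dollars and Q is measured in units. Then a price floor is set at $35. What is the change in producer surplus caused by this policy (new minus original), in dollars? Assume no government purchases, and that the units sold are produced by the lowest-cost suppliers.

58.5

Setting quantity demanded equal to quantity supplied, 289 - 7P = 3P - 31, gives P* = 32 and Q* = 65.
Because the floor (35) lies above the market-clearing price, it is binding.
At P = 35: Qd = 289 - 7·35 = 44 and Qs = 3·35 - 31 = 74.
Producer surplus without the control is ½ · (32 - 31/3) · 65 = 4225/6.
With the floor, 44 units are sold at 35. The supply price at Q = 44 is 25, so PS = ½ · [(35 - 31/3) + (35 - 25)] · 44 = 2288/3.
Change in producer surplus = 2288/3 - 4225/6 = 58.5.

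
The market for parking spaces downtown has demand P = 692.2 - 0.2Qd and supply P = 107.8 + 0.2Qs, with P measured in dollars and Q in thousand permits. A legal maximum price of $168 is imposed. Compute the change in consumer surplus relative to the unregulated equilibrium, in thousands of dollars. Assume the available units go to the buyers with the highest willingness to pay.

Rearranging demand gives Qd = 3461 - 5P; rearranging supply gives Qs = 5P - 539. Without the control the market clears where 3461 - 5P = 5P - 539, i.e. P* = 400 and Q* = 1461.
Since 168 < 400, the ceiling is binding.
At P = 168: Qd = 3461 - 5·168 = 2621 and Qs = 5·168 - 539 = 301.
Consumer surplus without the control is ½ · (692.2 - 400) · 1461 = 213452.1.
With the ceiling, 301 units are sold at 168 (assume they go to the highest-value buyers). The demand price at Q = 301 is 632, so CS = ½ · [(692.2 - 168) + (632 - 168)] · 301 = 148724.1.
Change in consumer surplus = 148724.1 - 213452.1 = -64728.

-64728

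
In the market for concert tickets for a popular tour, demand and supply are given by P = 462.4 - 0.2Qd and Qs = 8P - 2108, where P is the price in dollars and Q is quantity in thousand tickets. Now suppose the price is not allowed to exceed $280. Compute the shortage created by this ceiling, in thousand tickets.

780

Rearranging demand gives Qd = 2312 - 5P. Equilibrium: 2312 - 5P = 8P - 2108, so 4420 = 13P and P* = 340, Q* = 612.
Because the ceiling (280) lies below the market-clearing price, it is binding.
At P = 280: Qd = 2312 - 5·280 = 912 and Qs = 8·280 - 2108 = 132.
Shortage = Qd - Qs = 912 - 132 = 780.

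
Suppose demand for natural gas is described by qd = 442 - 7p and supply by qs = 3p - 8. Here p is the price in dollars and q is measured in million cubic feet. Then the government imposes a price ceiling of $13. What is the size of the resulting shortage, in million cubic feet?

320

Equilibrium: 442 - 7p = 3p - 8, so 450 = 10p and p* = 45, q* = 127.
Because the ceiling (13) lies below the market-clearing price, it is binding.
At p = 13: qd = 442 - 7·13 = 351 and qs = 3·13 - 8 = 31.
Shortage = qd - qs = 351 - 31 = 320.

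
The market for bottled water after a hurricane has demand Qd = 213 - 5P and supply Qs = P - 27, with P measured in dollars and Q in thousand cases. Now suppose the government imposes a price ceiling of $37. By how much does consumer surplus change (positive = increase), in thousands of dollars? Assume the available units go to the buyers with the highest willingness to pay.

29.1

Equilibrium: 213 - 5P = P - 27, so 240 = 6P and P* = 40, Q* = 13.
Since 37 < 40, the ceiling is binding.
At P = 37: Qd = 213 - 5·37 = 28 and Qs = 37 - 27 = 10.
Consumer surplus without the control is ½ · (42.6 - 40) · 13 = 16.9.
With the ceiling, 10 units are sold at 37 (assume they go to the highest-value buyers). The demand price at Q = 10 is 40.6, so CS = ½ · [(42.6 - 37) + (40.6 - 37)] · 10 = 46.
Change in consumer surplus = 46 - 16.9 = 29.1.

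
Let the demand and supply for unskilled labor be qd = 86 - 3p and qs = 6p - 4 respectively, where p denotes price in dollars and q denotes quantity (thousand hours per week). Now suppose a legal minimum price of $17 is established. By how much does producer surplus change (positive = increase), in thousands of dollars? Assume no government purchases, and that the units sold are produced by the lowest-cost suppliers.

208.25

Equilibrium: 86 - 3p = 6p - 4, so 90 = 9p and p* = 10, q* = 56.
Since 17 > 10, the floor is binding.
At p = 17: qd = 86 - 3·17 = 35 and qs = 6·17 - 4 = 98.
Producer surplus without the control is ½ · (10 - 2/3) · 56 = 784/3.
With the floor, 35 units are sold at 17. The supply price at q = 35 is 6.5, so PS = ½ · [(17 - 2/3) + (17 - 6.5)] · 35 = 5635/12.
Change in producer surplus = 5635/12 - 784/3 = 208.25.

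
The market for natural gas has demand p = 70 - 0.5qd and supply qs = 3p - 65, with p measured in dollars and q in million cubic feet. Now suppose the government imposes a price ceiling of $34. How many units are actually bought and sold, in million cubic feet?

37

Rearranging demand gives qd = 140 - 2p. Equilibrium: 140 - 2p = 3p - 65, so 205 = 5p and p* = 41, q* = 58.
Since 34 < 41, the ceiling is binding.
At p = 34: qd = 140 - 2·34 = 72 and qs = 3·34 - 65 = 37.
The quantity actually transacted is the short side, supply: 37.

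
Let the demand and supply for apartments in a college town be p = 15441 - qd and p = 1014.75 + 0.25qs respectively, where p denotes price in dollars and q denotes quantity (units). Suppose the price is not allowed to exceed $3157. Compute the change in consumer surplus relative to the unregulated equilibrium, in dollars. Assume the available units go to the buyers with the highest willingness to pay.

Rearranging demand gives qd = 15441 - p; rearranging supply gives qs = 4p - 4059. Setting quantity demanded equal to quantity supplied, 15441 - p = 4p - 4059, gives p* = 3900 and q* = 11541.
The ceiling of 3157 is below the equilibrium price 3900, so it binds.
At p = 3157: qd = 15441 - 3157 = 12284 and qs = 4·3157 - 4059 = 8569.
Consumer surplus without the control is ½ · (15441 - 3900) · 11541 = 66597340.5.
With the ceiling, 8569 units are sold at 3157 (assume they go to the highest-value buyers). The demand price at q = 8569 is 6872, so CS = ½ · [(15441 - 3157) + (6872 - 3157)] · 8569 = 68547715.5.
Change in consumer surplus = 68547715.5 - 66597340.5 = 1950375.

1950375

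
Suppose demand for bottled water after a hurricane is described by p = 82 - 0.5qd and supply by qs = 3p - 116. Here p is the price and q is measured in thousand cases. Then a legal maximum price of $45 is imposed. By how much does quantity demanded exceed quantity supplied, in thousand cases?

Rearranging demand gives qd = 164 - 2p. Equilibrium: 164 - 2p = 3p - 116, so 280 = 5p and p* = 56, q* = 52.
The ceiling of 45 is below the equilibrium price 56, so it binds.
At p = 45: qd = 164 - 2·45 = 74 and qs = 3·45 - 116 = 19.
Shortage = qd - qs = 74 - 19 = 55.

55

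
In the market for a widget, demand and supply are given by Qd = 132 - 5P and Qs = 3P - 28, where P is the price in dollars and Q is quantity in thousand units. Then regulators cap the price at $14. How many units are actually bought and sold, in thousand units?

14

Equilibrium: 132 - 5P = 3P - 28, so 160 = 8P and P* = 20, Q* = 32.
Because the ceiling (14) lies below the market-clearing price, it is binding.
At P = 14: Qd = 132 - 5·14 = 62 and Qs = 3·14 - 28 = 14.
The quantity actually transacted is the short side, supply: 14.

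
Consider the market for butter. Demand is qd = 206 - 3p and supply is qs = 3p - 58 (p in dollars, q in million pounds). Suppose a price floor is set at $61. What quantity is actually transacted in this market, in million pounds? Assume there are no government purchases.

23

In a free market, 206 - 3p = 3p - 58 gives the equilibrium p* = 44, q* = 74.
The floor of 61 is above the equilibrium price 44, so it binds.
At p = 61: qd = 206 - 3·61 = 23 and qs = 3·61 - 58 = 125.
The quantity actually transacted is the short side, demand: 23.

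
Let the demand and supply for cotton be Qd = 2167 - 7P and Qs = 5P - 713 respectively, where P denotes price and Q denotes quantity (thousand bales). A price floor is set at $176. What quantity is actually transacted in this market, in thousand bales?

Without the control the market clears where 2167 - 7P = 5P - 713, i.e. P* = 240 and Q* = 487.
Since 176 is below P* = 240, the floor does not bind and the free-market outcome prevails.

487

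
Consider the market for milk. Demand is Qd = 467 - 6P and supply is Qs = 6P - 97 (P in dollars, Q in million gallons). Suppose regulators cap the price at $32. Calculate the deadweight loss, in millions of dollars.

1350

Without the control the market clears where 467 - 6P = 6P - 97, i.e. P* = 47 and Q* = 185.
Because the ceiling (32) lies below the market-clearing price, it is binding.
At P = 32: Qd = 467 - 6·32 = 275 and Qs = 6·32 - 97 = 95.
Quantity traded falls to 95. At Q = 95 the demand price is (467 - 95)/6 = 62 and the supply price is (97 + 95)/6 = 32.
Deadweight loss = ½ · (62 - 32) · (185 - 95) = ½ · 30 · 90 = 1350.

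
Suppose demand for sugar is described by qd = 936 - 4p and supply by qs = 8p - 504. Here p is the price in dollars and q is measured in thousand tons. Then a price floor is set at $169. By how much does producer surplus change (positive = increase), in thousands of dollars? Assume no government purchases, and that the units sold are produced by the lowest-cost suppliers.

Without the control the market clears where 936 - 4p = 8p - 504, i.e. p* = 120 and q* = 456.
The floor of 169 is above the equilibrium price 120, so it binds.
At p = 169: qd = 936 - 4·169 = 260 and qs = 8·169 - 504 = 848.
Producer surplus without the control is ½ · (120 - 63) · 456 = 12996.
With the floor, 260 units are sold at 169. The supply price at q = 260 is 95.5, so PS = ½ · [(169 - 63) + (169 - 95.5)] · 260 = 23335.
Change in producer surplus = 23335 - 12996 = 10339.

10339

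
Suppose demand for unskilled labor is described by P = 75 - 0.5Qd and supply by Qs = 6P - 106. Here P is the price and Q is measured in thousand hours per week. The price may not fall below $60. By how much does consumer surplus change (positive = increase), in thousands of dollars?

-1624

Rearranging demand gives Qd = 150 - 2P. In a free market, 150 - 2P = 6P - 106 gives the equilibrium P* = 32, Q* = 86.
Because the floor (60) lies above the market-clearing price, it is binding.
At P = 60: Qd = 150 - 2·60 = 30 and Qs = 6·60 - 106 = 254.
Consumer surplus without the control is ½ · (75 - 32) · 86 = 1849.
With the floor, consumers buy 30 units at 60, so CS = ½ · (75 - 60) · 30 = 225.
Change in consumer surplus = 225 - 1849 = -1624.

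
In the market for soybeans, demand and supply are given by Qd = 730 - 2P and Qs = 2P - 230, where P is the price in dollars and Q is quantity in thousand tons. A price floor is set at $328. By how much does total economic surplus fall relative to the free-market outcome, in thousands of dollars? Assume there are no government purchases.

15488

Equilibrium: 730 - 2P = 2P - 230, so 960 = 4P and P* = 240, Q* = 250.
Because the floor (328) lies above the market-clearing price, it is binding.
At P = 328: Qd = 730 - 2·328 = 74 and Qs = 2·328 - 230 = 426.
Quantity traded falls to 74. At Q = 74 the demand price is (730 - 74)/2 = 328 and the supply price is (230 + 74)/2 = 152.
Deadweight loss = ½ · (328 - 152) · (250 - 74) = ½ · 176 · 176 = 15488.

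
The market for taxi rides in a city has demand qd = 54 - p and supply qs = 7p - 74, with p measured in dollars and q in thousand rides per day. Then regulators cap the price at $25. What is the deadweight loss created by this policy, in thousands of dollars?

0

Equilibrium: 54 - p = 7p - 74, so 128 = 8p and p* = 16, q* = 38.
Since 25 is above p* = 16, the ceiling does not bind and the free-market outcome prevails.
Since the control does not bind, no trades are prevented and deadweight loss is zero.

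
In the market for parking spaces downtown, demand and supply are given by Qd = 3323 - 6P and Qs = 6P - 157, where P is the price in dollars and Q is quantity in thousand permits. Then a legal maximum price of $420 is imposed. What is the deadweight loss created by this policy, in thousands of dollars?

Without the control the market clears where 3323 - 6P = 6P - 157, i.e. P* = 290 and Q* = 1583.
The ceiling of 420 is above the equilibrium price 290, so it is not binding; the market clears at P* = 290, Q* = 1583.
Since the control does not bind, no trades are prevented and deadweight loss is zero.

0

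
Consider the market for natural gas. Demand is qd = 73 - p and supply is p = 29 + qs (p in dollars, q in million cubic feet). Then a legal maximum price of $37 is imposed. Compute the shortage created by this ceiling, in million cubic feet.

Rearranging supply gives qs = p - 29. Without the control the market clears where 73 - p = p - 29, i.e. p* = 51 and q* = 22.
Since 37 < 51, the ceiling is binding.
At p = 37: qd = 73 - 37 = 36 and qs = 37 - 29 = 8.
Shortage = qd - qs = 36 - 8 = 28.

28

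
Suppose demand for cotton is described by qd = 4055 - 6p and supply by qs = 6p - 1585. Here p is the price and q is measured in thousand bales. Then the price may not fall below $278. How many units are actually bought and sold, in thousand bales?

1235

In a free market, 4055 - 6p = 6p - 1585 gives the equilibrium p* = 470, q* = 1235.
The floor of 278 is below the equilibrium price 470, so it is not binding; the market clears at p* = 470, q* = 1235.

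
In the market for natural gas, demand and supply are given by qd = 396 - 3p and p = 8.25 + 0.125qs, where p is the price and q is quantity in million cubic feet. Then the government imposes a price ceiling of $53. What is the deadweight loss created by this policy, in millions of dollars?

0

Rearranging supply gives qs = 8p - 66. Without the control the market clears where 396 - 3p = 8p - 66, i.e. p* = 42 and q* = 270.
Since 53 is above p* = 42, the ceiling does not bind and the free-market outcome prevails.
Since the control does not bind, no trades are prevented and deadweight loss is zero.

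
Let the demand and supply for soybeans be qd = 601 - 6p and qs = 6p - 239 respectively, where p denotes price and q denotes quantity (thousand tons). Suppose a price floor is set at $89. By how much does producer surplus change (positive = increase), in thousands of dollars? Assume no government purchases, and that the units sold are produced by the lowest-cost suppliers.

Without the control the market clears where 601 - 6p = 6p - 239, i.e. p* = 70 and q* = 181.
The floor of 89 is above the equilibrium price 70, so it binds.
At p = 89: qd = 601 - 6·89 = 67 and qs = 6·89 - 239 = 295.
Producer surplus without the control is ½ · (70 - 239/6) · 181 = 32761/12.
With the floor, 67 units are sold at 89. The supply price at q = 67 is 51, so PS = ½ · [(89 - 239/6) + (89 - 51)] · 67 = 35041/12.
Change in producer surplus = 35041/12 - 32761/12 = 190.

190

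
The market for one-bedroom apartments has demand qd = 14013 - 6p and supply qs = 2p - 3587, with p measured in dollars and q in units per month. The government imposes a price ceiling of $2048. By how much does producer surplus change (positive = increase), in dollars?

Equilibrium: 14013 - 6p = 2p - 3587, so 17600 = 8p and p* = 2200, q* = 813.
Since 2048 < 2200, the ceiling is binding.
At p = 2048: qd = 14013 - 6·2048 = 1725 and qs = 2·2048 - 3587 = 509.
Producer surplus without the control is ½ · (2200 - 1793.5) · 813 = 165242.25.
With the ceiling, producers sell 509 units at 2048, so PS = ½ · (2048 - 1793.5) · 509 = 64770.25.
Change in producer surplus = 64770.25 - 165242.25 = -100472.

-100472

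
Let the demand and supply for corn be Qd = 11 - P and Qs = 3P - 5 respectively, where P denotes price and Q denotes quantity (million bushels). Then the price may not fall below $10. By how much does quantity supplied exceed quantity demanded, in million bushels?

24

Equilibrium: 11 - P = 3P - 5, so 16 = 4P and P* = 4, Q* = 7.
Because the floor (10) lies above the market-clearing price, it is binding.
At P = 10: Qd = 11 - 10 = 1 and Qs = 3·10 - 5 = 25.
Surplus = Qs - Qd = 25 - 1 = 24.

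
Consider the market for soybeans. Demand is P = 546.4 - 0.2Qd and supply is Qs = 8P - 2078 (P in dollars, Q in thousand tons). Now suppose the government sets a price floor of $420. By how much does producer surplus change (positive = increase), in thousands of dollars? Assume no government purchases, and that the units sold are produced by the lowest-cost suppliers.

Rearranging demand gives Qd = 2732 - 5P. Setting quantity demanded equal to quantity supplied, 2732 - 5P = 8P - 2078, gives P* = 370 and Q* = 882.
Because the floor (420) lies above the market-clearing price, it is binding.
At P = 420: Qd = 2732 - 5·420 = 632 and Qs = 8·420 - 2078 = 1282.
Producer surplus without the control is ½ · (370 - 259.75) · 882 = 48620.25.
With the floor, 632 units are sold at 420. The supply price at Q = 632 is 338.75, so PS = ½ · [(420 - 259.75) + (420 - 338.75)] · 632 = 76314.
Change in producer surplus = 76314 - 48620.25 = 27693.75.

27693.75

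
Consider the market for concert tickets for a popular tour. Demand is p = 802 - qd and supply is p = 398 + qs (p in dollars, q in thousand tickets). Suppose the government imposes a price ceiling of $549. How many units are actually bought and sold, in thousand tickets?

151

Rearranging demand gives qd = 802 - p; rearranging supply gives qs = p - 398. In a free market, 802 - p = p - 398 gives the equilibrium p* = 600, q* = 202.
The ceiling of 549 is below the equilibrium price 600, so it binds.
At p = 549: qd = 802 - 549 = 253 and qs = 549 - 398 = 151.
The quantity actually transacted is the short side, supply: 151.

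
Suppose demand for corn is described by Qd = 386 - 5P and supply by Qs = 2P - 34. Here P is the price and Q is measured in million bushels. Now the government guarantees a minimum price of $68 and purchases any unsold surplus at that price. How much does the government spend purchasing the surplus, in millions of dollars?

3808

Equilibrium: 386 - 5P = 2P - 34, so 420 = 7P and P* = 60, Q* = 86.
The floor of 68 is above the equilibrium price 60, so it binds.
At P = 68: Qd = 386 - 5·68 = 46 and Qs = 2·68 - 34 = 102.
Surplus = Qs - Qd = 56.
Government expenditure = surplus × support price = 56 × 68 = 3808.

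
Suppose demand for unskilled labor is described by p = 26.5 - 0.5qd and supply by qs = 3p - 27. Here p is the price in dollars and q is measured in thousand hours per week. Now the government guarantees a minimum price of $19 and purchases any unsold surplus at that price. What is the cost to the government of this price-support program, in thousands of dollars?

285

Rearranging demand gives qd = 53 - 2p. Equilibrium: 53 - 2p = 3p - 27, so 80 = 5p and p* = 16, q* = 21.
Since 19 > 16, the floor is binding.
At p = 19: qd = 53 - 2·19 = 15 and qs = 3·19 - 27 = 30.
Surplus = qs - qd = 15.
Government expenditure = surplus × support price = 15 × 19 = 285.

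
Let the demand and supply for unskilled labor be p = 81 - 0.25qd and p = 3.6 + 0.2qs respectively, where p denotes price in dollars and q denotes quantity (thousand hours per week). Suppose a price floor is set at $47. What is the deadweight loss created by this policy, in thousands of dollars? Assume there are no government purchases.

291.6

Rearranging demand gives qd = 324 - 4p; rearranging supply gives qs = 5p - 18. Setting quantity demanded equal to quantity supplied, 324 - 4p = 5p - 18, gives p* = 38 and q* = 172.
Since 47 > 38, the floor is binding.
At p = 47: qd = 324 - 4·47 = 136 and qs = 5·47 - 18 = 217.
Quantity traded falls to 136. At q = 136 the demand price is (324 - 136)/4 = 47 and the supply price is (18 + 136)/5 = 30.8.
Deadweight loss = ½ · (47 - 30.8) · (172 - 136) = ½ · 16.2 · 36 = 291.6.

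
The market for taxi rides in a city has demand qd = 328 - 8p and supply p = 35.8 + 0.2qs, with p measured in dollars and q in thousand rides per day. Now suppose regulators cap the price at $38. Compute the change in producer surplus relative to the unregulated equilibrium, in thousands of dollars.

-13.5

Rearranging supply gives qs = 5p - 179. In a free market, 328 - 8p = 5p - 179 gives the equilibrium p* = 39, q* = 16.
The ceiling of 38 is below the equilibrium price 39, so it binds.
At p = 38: qd = 328 - 8·38 = 24 and qs = 5·38 - 179 = 11.
Producer surplus without the control is ½ · (39 - 35.8) · 16 = 25.6.
With the ceiling, producers sell 11 units at 38, so PS = ½ · (38 - 35.8) · 11 = 12.1.
Change in producer surplus = 12.1 - 25.6 = -13.5.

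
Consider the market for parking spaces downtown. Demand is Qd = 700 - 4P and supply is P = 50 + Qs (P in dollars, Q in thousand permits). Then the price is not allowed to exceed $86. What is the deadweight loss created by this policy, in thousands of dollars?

Rearranging supply gives Qs = P - 50. Equilibrium: 700 - 4P = P - 50, so 750 = 5P and P* = 150, Q* = 100.
The ceiling of 86 is below the equilibrium price 150, so it binds.
At P = 86: Qd = 700 - 4·86 = 356 and Qs = 86 - 50 = 36.
Quantity traded falls to 36. At Q = 36 the demand price is (700 - 36)/4 = 166 and the supply price is 50 + 36 = 86.
Deadweight loss = ½ · (166 - 86) · (100 - 36) = ½ · 80 · 64 = 2560.

2560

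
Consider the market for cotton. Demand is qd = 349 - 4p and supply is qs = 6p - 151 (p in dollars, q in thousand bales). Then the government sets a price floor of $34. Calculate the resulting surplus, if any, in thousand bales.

Setting quantity demanded equal to quantity supplied, 349 - 4p = 6p - 151, gives p* = 50 and q* = 149.
The floor of 34 is below the equilibrium price 50, so it is not binding; the market clears at p* = 50, q* = 149.
Since the control does not bind, there is no surplus.

0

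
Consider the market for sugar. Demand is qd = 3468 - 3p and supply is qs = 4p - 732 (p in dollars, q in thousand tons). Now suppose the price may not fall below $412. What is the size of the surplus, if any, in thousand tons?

0

Setting quantity demanded equal to quantity supplied, 3468 - 3p = 4p - 732, gives p* = 600 and q* = 1668.
The floor of 412 is below the equilibrium price 600, so it is not binding; the market clears at p* = 600, q* = 1668.
Since the control does not bind, there is no surplus.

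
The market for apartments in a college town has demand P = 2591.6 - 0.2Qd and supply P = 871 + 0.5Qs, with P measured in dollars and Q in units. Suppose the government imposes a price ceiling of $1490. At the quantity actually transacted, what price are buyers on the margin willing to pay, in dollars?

Rearranging demand gives Qd = 12958 - 5P; rearranging supply gives Qs = 2P - 1742. In a free market, 12958 - 5P = 2P - 1742 gives the equilibrium P* = 2100, Q* = 2458.
Since 1490 < 2100, the ceiling is binding.
At P = 1490: Qd = 12958 - 5·1490 = 5508 and Qs = 2·1490 - 1742 = 1238.
Only 1238 units reach the market. On the demand curve, the marginal buyer's willingness to pay at Q = 1238 is (12958 - 1238)/5 = 2344.

2344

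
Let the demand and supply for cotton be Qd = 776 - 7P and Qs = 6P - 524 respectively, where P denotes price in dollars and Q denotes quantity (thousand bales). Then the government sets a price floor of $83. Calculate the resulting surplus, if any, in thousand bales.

0

Setting quantity demanded equal to quantity supplied, 776 - 7P = 6P - 524, gives P* = 100 and Q* = 76.
Since 83 is below P* = 100, the floor does not bind and the free-market outcome prevails.
Since the control does not bind, there is no surplus.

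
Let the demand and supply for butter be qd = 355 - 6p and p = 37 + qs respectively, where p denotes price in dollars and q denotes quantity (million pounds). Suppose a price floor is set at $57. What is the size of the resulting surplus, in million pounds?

Rearranging supply gives qs = p - 37. In a free market, 355 - 6p = p - 37 gives the equilibrium p* = 56, q* = 19.
Because the floor (57) lies above the market-clearing price, it is binding.
At p = 57: qd = 355 - 6·57 = 13 and qs = 57 - 37 = 20.
Surplus = qs - qd = 20 - 13 = 7.

7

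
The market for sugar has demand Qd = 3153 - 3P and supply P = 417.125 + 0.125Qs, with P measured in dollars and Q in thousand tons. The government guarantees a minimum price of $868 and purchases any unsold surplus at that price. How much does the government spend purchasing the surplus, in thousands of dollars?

Rearranging supply gives Qs = 8P - 3337. Setting quantity demanded equal to quantity supplied, 3153 - 3P = 8P - 3337, gives P* = 590 and Q* = 1383.
The floor of 868 is above the equilibrium price 590, so it binds.
At P = 868: Qd = 3153 - 3·868 = 549 and Qs = 8·868 - 3337 = 3607.
Surplus = Qs - Qd = 3058.
Government expenditure = surplus × support price = 3058 × 868 = 2654344.

2654344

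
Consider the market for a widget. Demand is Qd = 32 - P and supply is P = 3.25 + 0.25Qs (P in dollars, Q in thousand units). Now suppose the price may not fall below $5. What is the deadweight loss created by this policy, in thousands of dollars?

Rearranging supply gives Qs = 4P - 13. Setting quantity demanded equal to quantity supplied, 32 - P = 4P - 13, gives P* = 9 and Q* = 23.
Since 5 is below P* = 9, the floor does not bind and the free-market outcome prevails.
Since the control does not bind, no trades are prevented and deadweight loss is zero.

0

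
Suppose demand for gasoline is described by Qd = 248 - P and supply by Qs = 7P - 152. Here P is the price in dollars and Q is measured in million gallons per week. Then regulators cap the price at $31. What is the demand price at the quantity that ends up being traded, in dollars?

183

Without the control the market clears where 248 - P = 7P - 152, i.e. P* = 50 and Q* = 198.
The ceiling of 31 is below the equilibrium price 50, so it binds.
At P = 31: Qd = 248 - 31 = 217 and Qs = 7·31 - 152 = 65.
Only 65 units reach the market. On the demand curve, the marginal buyer's willingness to pay at Q = 65 is (248 - 65) = 183.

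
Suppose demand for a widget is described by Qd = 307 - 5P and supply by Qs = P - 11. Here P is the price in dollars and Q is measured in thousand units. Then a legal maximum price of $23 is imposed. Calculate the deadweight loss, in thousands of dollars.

540

Without the control the market clears where 307 - 5P = P - 11, i.e. P* = 53 and Q* = 42.
The ceiling of 23 is below the equilibrium price 53, so it binds.
At P = 23: Qd = 307 - 5·23 = 192 and Qs = 23 - 11 = 12.
Quantity traded falls to 12. At Q = 12 the demand price is (307 - 12)/5 = 59 and the supply price is 11 + 12 = 23.
Deadweight loss = ½ · (59 - 23) · (42 - 12) = ½ · 36 · 30 = 540.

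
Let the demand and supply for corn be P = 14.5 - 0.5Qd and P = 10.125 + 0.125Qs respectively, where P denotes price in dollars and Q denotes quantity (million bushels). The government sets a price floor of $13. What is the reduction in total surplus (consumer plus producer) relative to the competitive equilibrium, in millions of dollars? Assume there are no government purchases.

5

Rearranging demand gives Qd = 29 - 2P; rearranging supply gives Qs = 8P - 81. Setting quantity demanded equal to quantity supplied, 29 - 2P = 8P - 81, gives P* = 11 and Q* = 7.
The floor of 13 is above the equilibrium price 11, so it binds.
At P = 13: Qd = 29 - 2·13 = 3 and Qs = 8·13 - 81 = 23.
Quantity traded falls to 3. At Q = 3 the demand price is (29 - 3)/2 = 13 and the supply price is (81 + 3)/8 = 10.5.
Deadweight loss = ½ · (13 - 10.5) · (7 - 3) = ½ · 2.5 · 4 = 5.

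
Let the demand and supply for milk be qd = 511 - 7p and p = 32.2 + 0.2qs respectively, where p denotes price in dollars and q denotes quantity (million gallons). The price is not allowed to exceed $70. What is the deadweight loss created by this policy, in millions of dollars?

0

Rearranging supply gives qs = 5p - 161. Setting quantity demanded equal to quantity supplied, 511 - 7p = 5p - 161, gives p* = 56 and q* = 119.
The ceiling of 70 is above the equilibrium price 56, so it is not binding; the market clears at p* = 56, q* = 119.
Since the control does not bind, no trades are prevented and deadweight loss is zero.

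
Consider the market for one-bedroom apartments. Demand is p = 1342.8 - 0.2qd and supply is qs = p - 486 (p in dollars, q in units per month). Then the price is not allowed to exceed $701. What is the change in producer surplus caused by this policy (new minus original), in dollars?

-231785.5

Rearranging demand gives qd = 6714 - 5p. Equilibrium: 6714 - 5p = p - 486, so 7200 = 6p and p* = 1200, q* = 714.
Since 701 < 1200, the ceiling is binding.
At p = 701: qd = 6714 - 5·701 = 3209 and qs = 701 - 486 = 215.
Producer surplus without the control is ½ · (1200 - 486) · 714 = 254898.
With the ceiling, producers sell 215 units at 701, so PS = ½ · (701 - 486) · 215 = 23112.5.
Change in producer surplus = 23112.5 - 254898 = -231785.5.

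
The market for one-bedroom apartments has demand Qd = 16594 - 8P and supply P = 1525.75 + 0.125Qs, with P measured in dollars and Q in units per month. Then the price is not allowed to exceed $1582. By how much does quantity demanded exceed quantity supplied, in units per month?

3488

Rearranging supply gives Qs = 8P - 12206. Setting quantity demanded equal to quantity supplied, 16594 - 8P = 8P - 12206, gives P* = 1800 and Q* = 2194.
The ceiling of 1582 is below the equilibrium price 1800, so it binds.
At P = 1582: Qd = 16594 - 8·1582 = 3938 and Qs = 8·1582 - 12206 = 450.
Shortage = Qd - Qs = 3938 - 450 = 3488.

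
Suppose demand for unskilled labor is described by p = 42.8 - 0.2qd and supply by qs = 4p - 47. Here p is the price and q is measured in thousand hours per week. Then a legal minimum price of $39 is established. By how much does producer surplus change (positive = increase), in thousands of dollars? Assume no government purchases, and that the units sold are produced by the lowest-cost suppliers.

Rearranging demand gives qd = 214 - 5p. In a free market, 214 - 5p = 4p - 47 gives the equilibrium p* = 29, q* = 69.
Because the floor (39) lies above the market-clearing price, it is binding.
At p = 39: qd = 214 - 5·39 = 19 and qs = 4·39 - 47 = 109.
Producer surplus without the control is ½ · (29 - 11.75) · 69 = 595.125.
With the floor, 19 units are sold at 39. The supply price at q = 19 is 16.5, so PS = ½ · [(39 - 11.75) + (39 - 16.5)] · 19 = 472.625.
Change in producer surplus = 472.625 - 595.125 = -122.5.

-122.5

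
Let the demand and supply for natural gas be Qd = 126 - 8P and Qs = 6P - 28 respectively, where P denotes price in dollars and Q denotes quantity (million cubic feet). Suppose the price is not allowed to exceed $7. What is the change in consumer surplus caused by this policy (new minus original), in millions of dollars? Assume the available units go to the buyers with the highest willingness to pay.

Setting quantity demanded equal to quantity supplied, 126 - 8P = 6P - 28, gives P* = 11 and Q* = 38.
Because the ceiling (7) lies below the market-clearing price, it is binding.
At P = 7: Qd = 126 - 8·7 = 70 and Qs = 6·7 - 28 = 14.
Consumer surplus without the control is ½ · (15.75 - 11) · 38 = 90.25.
With the ceiling, 14 units are sold at 7 (assume they go to the highest-value buyers). The demand price at Q = 14 is 14, so CS = ½ · [(15.75 - 7) + (14 - 7)] · 14 = 110.25.
Change in consumer surplus = 110.25 - 90.25 = 20.

20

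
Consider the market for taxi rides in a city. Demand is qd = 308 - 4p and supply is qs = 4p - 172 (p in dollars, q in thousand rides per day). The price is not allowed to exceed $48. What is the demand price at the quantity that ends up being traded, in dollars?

72

Equilibrium: 308 - 4p = 4p - 172, so 480 = 8p and p* = 60, q* = 68.
Since 48 < 60, the ceiling is binding.
At p = 48: qd = 308 - 4·48 = 116 and qs = 4·48 - 172 = 20.
Only 20 units reach the market. On the demand curve, the marginal buyer's willingness to pay at q = 20 is (308 - 20)/4 = 72.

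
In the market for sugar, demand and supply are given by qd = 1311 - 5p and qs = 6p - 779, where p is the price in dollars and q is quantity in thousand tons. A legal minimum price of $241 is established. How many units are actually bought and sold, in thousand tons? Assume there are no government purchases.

106

Setting quantity demanded equal to quantity supplied, 1311 - 5p = 6p - 779, gives p* = 190 and q* = 361.
Because the floor (241) lies above the market-clearing price, it is binding.
At p = 241: qd = 1311 - 5·241 = 106 and qs = 6·241 - 779 = 667.
The quantity actually transacted is the short side, demand: 106.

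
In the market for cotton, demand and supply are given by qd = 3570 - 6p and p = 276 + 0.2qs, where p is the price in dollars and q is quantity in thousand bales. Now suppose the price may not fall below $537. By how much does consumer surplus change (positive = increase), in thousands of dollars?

-52983

Rearranging supply gives qs = 5p - 1380. Equilibrium: 3570 - 6p = 5p - 1380, so 4950 = 11p and p* = 450, q* = 870.
Because the floor (537) lies above the market-clearing price, it is binding.
At p = 537: qd = 3570 - 6·537 = 348 and qs = 5·537 - 1380 = 1305.
Consumer surplus without the control is ½ · (595 - 450) · 870 = 63075.
With the floor, consumers buy 348 units at 537, so CS = ½ · (595 - 537) · 348 = 10092.
Change in consumer surplus = 10092 - 63075 = -52983.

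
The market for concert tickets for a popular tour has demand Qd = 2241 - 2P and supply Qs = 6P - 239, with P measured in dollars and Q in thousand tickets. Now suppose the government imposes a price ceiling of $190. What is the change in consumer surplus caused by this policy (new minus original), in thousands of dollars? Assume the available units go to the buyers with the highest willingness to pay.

-21480

Equilibrium: 2241 - 2P = 6P - 239, so 2480 = 8P and P* = 310, Q* = 1621.
The ceiling of 190 is below the equilibrium price 310, so it binds.
At P = 190: Qd = 2241 - 2·190 = 1861 and Qs = 6·190 - 239 = 901.
Consumer surplus without the control is ½ · (1120.5 - 310) · 1621 = 656910.25.
With the ceiling, 901 units are sold at 190 (assume they go to the highest-value buyers). The demand price at Q = 901 is 670, so CS = ½ · [(1120.5 - 190) + (670 - 190)] · 901 = 635430.25.
Change in consumer surplus = 635430.25 - 656910.25 = -21480.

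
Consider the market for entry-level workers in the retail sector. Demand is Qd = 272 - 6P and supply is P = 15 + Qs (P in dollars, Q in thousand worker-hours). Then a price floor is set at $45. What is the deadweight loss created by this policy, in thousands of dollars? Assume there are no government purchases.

336

Rearranging supply gives Qs = P - 15. Without the control the market clears where 272 - 6P = P - 15, i.e. P* = 41 and Q* = 26.
The floor of 45 is above the equilibrium price 41, so it binds.
At P = 45: Qd = 272 - 6·45 = 2 and Qs = 45 - 15 = 30.
Quantity traded falls to 2. At Q = 2 the demand price is (272 - 2)/6 = 45 and the supply price is 15 + 2 = 17.
Deadweight loss = ½ · (45 - 17) · (26 - 2) = ½ · 28 · 24 = 336.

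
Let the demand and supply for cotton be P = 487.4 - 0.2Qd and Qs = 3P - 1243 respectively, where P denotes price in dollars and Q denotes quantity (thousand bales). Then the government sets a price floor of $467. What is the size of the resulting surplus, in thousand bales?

56

Rearranging demand gives Qd = 2437 - 5P. Without the control the market clears where 2437 - 5P = 3P - 1243, i.e. P* = 460 and Q* = 137.
The floor of 467 is above the equilibrium price 460, so it binds.
At P = 467: Qd = 2437 - 5·467 = 102 and Qs = 3·467 - 1243 = 158.
Surplus = Qs - Qd = 158 - 102 = 56.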